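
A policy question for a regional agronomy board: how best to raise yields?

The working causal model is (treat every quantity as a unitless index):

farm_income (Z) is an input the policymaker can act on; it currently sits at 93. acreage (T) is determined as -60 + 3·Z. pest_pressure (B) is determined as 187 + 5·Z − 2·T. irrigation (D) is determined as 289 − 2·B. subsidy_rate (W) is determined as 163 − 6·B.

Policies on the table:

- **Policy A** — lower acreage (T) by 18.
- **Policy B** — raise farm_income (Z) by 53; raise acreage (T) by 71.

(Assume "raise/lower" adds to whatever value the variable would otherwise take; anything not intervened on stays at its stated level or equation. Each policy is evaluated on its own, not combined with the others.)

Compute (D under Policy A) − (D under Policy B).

Policy A (T − 18):
  Z = 93
  T = -60 + 3·93 (−18 from intervention) = 201
  B = 187 + 5·93 − 2·201 = 250
  D = 289 − 2·250 = -211
Policy B (Z + 53, T + 71):
  Z = 93 + 53 = 146
  T = -60 + 3·146 (+71 from intervention) = 449
  B = 187 + 5·146 − 2·449 = 19
  D = 289 − 2·19 = 251
D: -211 − 251 = -462

-462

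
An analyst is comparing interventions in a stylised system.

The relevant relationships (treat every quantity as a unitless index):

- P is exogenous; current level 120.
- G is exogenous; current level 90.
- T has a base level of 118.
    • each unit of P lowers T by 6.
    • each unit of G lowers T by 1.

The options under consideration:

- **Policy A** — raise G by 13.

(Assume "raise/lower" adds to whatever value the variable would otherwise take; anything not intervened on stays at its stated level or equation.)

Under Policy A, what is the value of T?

-705

Policy A (G + 13):
  P = 120
  G = 90 + 13 = 103
  T = 118 − 6·120 − 103 = -705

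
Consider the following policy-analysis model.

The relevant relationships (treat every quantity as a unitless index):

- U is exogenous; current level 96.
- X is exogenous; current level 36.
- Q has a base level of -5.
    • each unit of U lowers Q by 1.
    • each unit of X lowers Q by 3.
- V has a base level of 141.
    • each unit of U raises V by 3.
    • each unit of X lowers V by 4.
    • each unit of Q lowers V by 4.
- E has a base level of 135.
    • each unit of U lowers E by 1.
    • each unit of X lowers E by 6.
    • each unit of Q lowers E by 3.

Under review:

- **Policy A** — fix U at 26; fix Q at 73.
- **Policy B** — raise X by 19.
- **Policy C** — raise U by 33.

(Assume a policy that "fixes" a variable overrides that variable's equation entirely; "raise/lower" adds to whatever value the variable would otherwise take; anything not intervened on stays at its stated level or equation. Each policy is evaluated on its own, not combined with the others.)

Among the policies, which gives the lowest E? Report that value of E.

-326

Policy A (U := 26, Q := 73):
  U = 26
  X = 36
  Q = 73
  E = 135 − 26 − 6·36 − 3·73 = -326
Policy B (X + 19):
  U = 96
  X = 36 + 19 = 55
  Q = -5 − 96 − 3·55 = -266
  E = 135 − 96 − 6·55 − 3·(-266) = 507
Policy C (U + 33):
  U = 96 + 33 = 129
  X = 36
  Q = -5 − 129 − 3·36 = -242
  E = 135 − 129 − 6·36 − 3·(-242) = 516
Comparing — Policy A: E=-326, Policy B: E=507, Policy C: E=516. Lowest is -326 (Policy A).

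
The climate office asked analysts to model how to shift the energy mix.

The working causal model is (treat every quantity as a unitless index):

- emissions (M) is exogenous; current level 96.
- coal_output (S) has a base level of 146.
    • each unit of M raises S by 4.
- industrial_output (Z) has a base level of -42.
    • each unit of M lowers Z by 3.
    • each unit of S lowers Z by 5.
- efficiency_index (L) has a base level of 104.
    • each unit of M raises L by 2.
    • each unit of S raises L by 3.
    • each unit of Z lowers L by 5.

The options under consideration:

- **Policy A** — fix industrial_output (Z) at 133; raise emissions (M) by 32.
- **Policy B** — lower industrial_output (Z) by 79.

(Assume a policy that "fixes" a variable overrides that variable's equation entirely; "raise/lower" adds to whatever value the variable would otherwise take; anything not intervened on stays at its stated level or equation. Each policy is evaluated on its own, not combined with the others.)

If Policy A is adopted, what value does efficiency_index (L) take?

1669

Policy A (Z := 133, M + 32):
  M = 96 + 32 = 128
  S = 146 + 4·128 = 658
  Z = 133
  L = 104 + 2·128 + 3·658 − 5·133 = 1669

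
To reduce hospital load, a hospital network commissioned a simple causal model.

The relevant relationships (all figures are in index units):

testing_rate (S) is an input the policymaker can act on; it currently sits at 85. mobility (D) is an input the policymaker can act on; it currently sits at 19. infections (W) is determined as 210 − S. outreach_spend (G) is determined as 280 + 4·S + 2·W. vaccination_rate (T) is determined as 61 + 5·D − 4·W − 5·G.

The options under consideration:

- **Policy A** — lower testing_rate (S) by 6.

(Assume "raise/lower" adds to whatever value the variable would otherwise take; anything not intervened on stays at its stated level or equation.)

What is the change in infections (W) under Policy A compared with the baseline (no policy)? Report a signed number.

Baseline:
  S = 85
  W = 210 − 85 = 125
Policy A (S − 6):
  S = 85 − 6 = 79
  W = 210 − 79 = 131
Change in W: 131 − 125 = 6

6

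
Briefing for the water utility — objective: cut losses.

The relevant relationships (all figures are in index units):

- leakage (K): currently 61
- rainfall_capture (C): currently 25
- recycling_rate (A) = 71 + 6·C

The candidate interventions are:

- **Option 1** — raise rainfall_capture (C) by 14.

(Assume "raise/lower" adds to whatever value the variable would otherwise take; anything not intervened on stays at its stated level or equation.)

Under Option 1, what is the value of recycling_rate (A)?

305

Option 1 (C + 14):
  C = 25 + 14 = 39
  A = 71 + 6·39 = 305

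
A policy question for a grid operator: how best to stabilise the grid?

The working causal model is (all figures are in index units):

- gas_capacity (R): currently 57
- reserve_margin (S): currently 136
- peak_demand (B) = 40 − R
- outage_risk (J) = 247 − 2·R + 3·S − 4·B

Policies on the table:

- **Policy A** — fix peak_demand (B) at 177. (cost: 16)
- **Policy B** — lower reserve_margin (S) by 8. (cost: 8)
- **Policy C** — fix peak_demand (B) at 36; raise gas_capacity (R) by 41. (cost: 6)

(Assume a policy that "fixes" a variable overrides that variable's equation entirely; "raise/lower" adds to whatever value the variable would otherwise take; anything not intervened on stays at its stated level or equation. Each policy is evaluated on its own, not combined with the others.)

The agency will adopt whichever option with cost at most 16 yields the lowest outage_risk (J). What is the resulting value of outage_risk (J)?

-167

Policy A (B := 177):
  R = 57
  S = 136
  B = 177
  J = 247 − 2·57 + 3·136 − 4·177 = -167
Policy B (S − 8):
  R = 57
  S = 136 − 8 = 128
  B = 40 − 57 = -17
  J = 247 − 2·57 + 3·128 − 4·(-17) = 585
Policy C (B := 36, R + 41):
  R = 57 + 41 = 98
  S = 136
  B = 36
  J = 247 − 2·98 + 3·136 − 4·36 = 315
Comparing — Policy A: J=-167, Policy B: J=585, Policy C: J=315. Lowest is -167 (Policy A).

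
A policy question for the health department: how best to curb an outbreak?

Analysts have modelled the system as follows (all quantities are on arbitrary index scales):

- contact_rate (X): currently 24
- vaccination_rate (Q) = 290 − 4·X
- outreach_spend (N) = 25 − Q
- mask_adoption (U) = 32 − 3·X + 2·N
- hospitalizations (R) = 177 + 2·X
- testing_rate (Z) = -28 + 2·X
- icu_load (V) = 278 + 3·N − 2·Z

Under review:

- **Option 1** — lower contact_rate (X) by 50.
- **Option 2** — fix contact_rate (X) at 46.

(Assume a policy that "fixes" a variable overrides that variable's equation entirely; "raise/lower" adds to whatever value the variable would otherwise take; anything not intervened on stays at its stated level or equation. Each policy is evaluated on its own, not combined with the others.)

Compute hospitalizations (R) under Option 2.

Option 2 (X := 46):
  X = 46
  R = 177 + 2·46 = 269

269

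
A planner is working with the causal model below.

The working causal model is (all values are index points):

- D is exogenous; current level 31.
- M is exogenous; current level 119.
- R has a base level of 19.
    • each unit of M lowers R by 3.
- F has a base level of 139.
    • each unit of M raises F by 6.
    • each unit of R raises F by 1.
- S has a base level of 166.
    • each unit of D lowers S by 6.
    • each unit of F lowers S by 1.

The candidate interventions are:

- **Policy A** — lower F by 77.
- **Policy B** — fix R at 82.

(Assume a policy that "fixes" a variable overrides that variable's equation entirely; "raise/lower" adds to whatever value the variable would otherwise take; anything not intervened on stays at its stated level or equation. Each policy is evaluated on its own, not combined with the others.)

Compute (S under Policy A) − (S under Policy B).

Policy A (F − 77):
  D = 31
  M = 119
  R = 19 − 3·119 = -338
  F = 139 + 6·119 + (-338) (−77 from intervention) = 438
  S = 166 − 6·31 − 438 = -458
Policy B (R := 82):
  D = 31
  M = 119
  R = 82
  F = 139 + 6·119 + 82 = 935
  S = 166 − 6·31 − 935 = -955
S: -458 − (-955) = 497

497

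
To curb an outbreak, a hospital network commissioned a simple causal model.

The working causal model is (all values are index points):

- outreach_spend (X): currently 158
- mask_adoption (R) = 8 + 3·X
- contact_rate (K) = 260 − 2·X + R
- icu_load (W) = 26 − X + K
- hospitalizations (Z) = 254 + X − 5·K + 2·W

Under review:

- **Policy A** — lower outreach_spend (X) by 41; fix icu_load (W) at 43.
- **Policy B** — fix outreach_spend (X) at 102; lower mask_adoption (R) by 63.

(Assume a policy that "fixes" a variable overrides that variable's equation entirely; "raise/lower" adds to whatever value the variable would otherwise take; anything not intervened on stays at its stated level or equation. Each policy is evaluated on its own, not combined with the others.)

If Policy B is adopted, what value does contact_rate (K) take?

307

Policy B (X := 102, R − 63):
  X = 102
  R = 8 + 3·102 (−63 from intervention) = 251
  K = 260 − 2·102 + 251 = 307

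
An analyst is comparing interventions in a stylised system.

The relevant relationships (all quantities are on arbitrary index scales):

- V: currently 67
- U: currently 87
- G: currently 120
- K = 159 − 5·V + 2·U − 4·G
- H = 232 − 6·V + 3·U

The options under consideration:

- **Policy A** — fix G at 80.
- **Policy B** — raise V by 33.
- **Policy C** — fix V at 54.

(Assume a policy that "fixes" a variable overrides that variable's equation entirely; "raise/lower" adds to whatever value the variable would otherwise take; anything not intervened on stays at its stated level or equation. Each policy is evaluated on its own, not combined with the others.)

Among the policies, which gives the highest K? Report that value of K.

Policy A (G := 80):
  V = 67
  U = 87
  G = 80
  K = 159 − 5·67 + 2·87 − 4·80 = -322
Policy B (V + 33):
  V = 67 + 33 = 100
  U = 87
  G = 120
  K = 159 − 5·100 + 2·87 − 4·120 = -647
Policy C (V := 54):
  V = 54
  U = 87
  G = 120
  K = 159 − 5·54 + 2·87 − 4·120 = -417
Comparing — Policy A: K=-322, Policy B: K=-647, Policy C: K=-417. Highest is -322 (Policy A).

-322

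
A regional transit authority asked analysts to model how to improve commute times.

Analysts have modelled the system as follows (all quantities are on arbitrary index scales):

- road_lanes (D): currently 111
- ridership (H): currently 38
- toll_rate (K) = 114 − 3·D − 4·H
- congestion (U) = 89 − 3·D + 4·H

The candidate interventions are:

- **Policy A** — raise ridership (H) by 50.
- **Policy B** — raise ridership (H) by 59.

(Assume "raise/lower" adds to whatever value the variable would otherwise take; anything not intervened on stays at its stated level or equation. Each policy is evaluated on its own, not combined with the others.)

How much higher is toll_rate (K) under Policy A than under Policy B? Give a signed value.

36

Policy A (H + 50):
  D = 111
  H = 38 + 50 = 88
  K = 114 − 3·111 − 4·88 = -571
Policy B (H + 59):
  D = 111
  H = 38 + 59 = 97
  K = 114 − 3·111 − 4·97 = -607
K: -571 − (-607) = 36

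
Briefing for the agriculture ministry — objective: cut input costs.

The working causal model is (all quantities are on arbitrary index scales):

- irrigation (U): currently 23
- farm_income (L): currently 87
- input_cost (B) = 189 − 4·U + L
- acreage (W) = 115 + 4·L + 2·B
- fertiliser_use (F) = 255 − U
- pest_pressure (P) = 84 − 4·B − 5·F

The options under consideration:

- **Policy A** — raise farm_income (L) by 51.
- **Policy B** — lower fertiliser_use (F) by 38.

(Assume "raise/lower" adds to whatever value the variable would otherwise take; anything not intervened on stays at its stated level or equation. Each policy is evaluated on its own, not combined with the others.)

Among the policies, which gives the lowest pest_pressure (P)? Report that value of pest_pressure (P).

-2016

Policy A (L + 51):
  U = 23
  L = 87 + 51 = 138
  B = 189 − 4·23 + 138 = 235
  F = 255 − 23 = 232
  P = 84 − 4·235 − 5·232 = -2016
Policy B (F − 38):
  U = 23
  L = 87
  B = 189 − 4·23 + 87 = 184
  F = 255 − 23 (−38 from intervention) = 194
  P = 84 − 4·184 − 5·194 = -1622
Comparing — Policy A: P=-2016, Policy B: P=-1622. Lowest is -2016 (Policy A).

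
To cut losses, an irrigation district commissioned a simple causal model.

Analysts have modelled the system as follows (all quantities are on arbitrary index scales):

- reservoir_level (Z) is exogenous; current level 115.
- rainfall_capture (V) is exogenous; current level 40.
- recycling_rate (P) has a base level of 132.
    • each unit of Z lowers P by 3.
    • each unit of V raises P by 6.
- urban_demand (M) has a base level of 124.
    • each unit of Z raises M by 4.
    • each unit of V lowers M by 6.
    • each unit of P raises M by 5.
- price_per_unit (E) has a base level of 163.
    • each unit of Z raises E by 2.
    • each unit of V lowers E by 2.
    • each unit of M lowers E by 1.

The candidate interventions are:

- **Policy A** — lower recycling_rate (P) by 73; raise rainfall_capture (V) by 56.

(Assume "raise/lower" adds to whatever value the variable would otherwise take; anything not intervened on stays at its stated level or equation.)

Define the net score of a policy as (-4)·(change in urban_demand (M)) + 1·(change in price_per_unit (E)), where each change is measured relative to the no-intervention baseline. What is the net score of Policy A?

Baseline:
  Z = 115
  V = 40
  P = 132 − 3·115 + 6·40 = 27
  M = 124 + 4·115 − 6·40 + 5·27 = 479
  E = 163 + 2·115 − 2·40 − 479 = -166
Policy A (P − 73, V + 56):
  Z = 115
  V = 40 + 56 = 96
  P = 132 − 3·115 + 6·96 (−73 from intervention) = 290
  M = 124 + 4·115 − 6·96 + 5·290 = 1458
  E = 163 + 2·115 − 2·96 − 1458 = -1257
ΔM = 1458 − 479 = 979; ΔE = -1257 − (-166) = -1091
Score = (-4)·979 + 1·(-1091) = -5007

-5007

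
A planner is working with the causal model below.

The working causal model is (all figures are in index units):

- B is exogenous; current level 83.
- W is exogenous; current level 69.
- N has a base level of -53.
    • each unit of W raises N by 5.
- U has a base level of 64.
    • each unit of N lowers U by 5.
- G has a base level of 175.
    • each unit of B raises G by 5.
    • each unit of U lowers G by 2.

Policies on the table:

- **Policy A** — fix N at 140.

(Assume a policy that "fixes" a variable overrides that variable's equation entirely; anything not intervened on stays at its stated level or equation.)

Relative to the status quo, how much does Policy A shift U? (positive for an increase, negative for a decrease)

760

Baseline:
  W = 69
  N = -53 + 5·69 = 292
  U = 64 − 5·292 = -1396
Policy A (N := 140):
  W = 69
  N = 140
  U = 64 − 5·140 = -636
Change in U: -636 − (-1396) = 760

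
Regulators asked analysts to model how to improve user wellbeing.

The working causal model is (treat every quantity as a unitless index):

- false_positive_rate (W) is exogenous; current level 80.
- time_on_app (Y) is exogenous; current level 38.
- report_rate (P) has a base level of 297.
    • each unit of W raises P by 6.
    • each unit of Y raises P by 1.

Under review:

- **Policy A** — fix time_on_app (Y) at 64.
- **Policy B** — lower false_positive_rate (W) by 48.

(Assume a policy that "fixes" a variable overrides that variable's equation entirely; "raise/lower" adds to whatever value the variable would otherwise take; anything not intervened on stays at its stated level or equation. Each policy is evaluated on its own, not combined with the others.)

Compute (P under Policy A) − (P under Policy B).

Policy A (Y := 64):
  W = 80
  Y = 64
  P = 297 + 6·80 + 64 = 841
Policy B (W − 48):
  W = 80 − 48 = 32
  Y = 38
  P = 297 + 6·32 + 38 = 527
P: 841 − 527 = 314

314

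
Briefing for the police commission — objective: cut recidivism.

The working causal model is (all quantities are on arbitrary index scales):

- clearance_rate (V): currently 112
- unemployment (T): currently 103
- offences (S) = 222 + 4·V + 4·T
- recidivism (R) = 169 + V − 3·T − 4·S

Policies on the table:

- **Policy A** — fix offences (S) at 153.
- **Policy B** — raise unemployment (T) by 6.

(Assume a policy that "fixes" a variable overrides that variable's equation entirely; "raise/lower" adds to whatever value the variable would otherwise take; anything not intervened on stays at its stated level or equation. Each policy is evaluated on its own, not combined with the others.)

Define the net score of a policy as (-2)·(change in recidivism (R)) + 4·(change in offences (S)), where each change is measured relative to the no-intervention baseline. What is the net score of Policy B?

324

Baseline:
  V = 112
  T = 103
  S = 222 + 4·112 + 4·103 = 1082
  R = 169 + 112 − 3·103 − 4·1082 = -4356
Policy B (T + 6):
  V = 112
  T = 103 + 6 = 109
  S = 222 + 4·112 + 4·109 = 1106
  R = 169 + 112 − 3·109 − 4·1106 = -4470
ΔR = -4470 − (-4356) = -114; ΔS = 1106 − 1082 = 24
Score = (-2)·(-114) + 4·24 = 324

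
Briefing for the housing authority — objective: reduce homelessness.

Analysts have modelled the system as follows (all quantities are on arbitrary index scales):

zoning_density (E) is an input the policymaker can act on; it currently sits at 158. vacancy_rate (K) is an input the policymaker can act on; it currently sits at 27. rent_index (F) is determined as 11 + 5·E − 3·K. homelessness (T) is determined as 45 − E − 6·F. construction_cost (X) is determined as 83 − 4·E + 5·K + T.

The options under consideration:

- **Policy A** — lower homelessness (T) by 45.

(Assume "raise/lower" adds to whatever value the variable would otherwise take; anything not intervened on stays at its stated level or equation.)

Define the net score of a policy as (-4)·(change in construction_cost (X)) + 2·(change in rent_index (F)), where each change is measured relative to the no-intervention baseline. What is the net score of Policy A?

180

Baseline:
  E = 158
  K = 27
  F = 11 + 5·158 − 3·27 = 720
  T = 45 − 158 − 6·720 = -4433
  X = 83 − 4·158 + 5·27 + (-4433) = -4847
Policy A (T − 45):
  E = 158
  K = 27
  F = 11 + 5·158 − 3·27 = 720
  T = 45 − 158 − 6·720 (−45 from intervention) = -4478
  X = 83 − 4·158 + 5·27 + (-4478) = -4892
ΔX = -4892 − (-4847) = -45; ΔF = 720 − 720 = 0
Score = (-4)·(-45) + 2·0 = 180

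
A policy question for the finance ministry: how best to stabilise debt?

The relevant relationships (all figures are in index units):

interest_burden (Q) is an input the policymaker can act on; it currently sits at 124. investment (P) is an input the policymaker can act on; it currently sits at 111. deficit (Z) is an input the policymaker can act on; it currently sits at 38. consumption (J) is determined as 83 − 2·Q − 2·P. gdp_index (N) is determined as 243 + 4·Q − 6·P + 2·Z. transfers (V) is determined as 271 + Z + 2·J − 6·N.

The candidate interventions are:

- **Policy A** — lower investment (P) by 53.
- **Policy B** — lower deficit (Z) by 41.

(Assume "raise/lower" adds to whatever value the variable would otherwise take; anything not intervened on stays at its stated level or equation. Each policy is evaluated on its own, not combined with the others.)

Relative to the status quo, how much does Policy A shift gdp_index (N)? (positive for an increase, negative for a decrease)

Baseline:
  Q = 124
  P = 111
  Z = 38
  N = 243 + 4·124 − 6·111 + 2·38 = 149
Policy A (P − 53):
  Q = 124
  P = 111 − 53 = 58
  Z = 38
  N = 243 + 4·124 − 6·58 + 2·38 = 467
Change in N: 467 − 149 = 318

318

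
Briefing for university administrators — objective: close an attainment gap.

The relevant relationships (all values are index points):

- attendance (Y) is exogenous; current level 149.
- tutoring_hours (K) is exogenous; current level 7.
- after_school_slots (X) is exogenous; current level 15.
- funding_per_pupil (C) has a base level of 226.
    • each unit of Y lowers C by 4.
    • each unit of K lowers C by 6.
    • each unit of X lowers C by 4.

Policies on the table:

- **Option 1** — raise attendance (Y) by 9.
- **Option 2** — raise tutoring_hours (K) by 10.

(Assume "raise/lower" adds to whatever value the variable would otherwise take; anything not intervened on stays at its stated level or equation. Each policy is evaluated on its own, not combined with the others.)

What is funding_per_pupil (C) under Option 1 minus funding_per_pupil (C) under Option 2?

24

Option 1 (Y + 9):
  Y = 149 + 9 = 158
  K = 7
  X = 15
  C = 226 − 4·158 − 6·7 − 4·15 = -508
Option 2 (K + 10):
  Y = 149
  K = 7 + 10 = 17
  X = 15
  C = 226 − 4·149 − 6·17 − 4·15 = -532
C: -508 − (-532) = 24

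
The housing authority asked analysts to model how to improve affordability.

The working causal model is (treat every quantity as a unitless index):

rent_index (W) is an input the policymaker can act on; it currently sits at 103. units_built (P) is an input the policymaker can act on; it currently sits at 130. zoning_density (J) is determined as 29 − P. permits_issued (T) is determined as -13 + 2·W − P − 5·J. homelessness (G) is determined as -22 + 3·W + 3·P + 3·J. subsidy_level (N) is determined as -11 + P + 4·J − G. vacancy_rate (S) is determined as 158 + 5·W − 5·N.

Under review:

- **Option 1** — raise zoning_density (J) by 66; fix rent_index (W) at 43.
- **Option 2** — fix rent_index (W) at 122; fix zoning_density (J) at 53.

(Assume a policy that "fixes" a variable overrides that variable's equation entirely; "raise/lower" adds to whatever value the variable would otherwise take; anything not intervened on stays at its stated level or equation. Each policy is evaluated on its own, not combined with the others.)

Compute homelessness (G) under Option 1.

Option 1 (J + 66, W := 43):
  W = 43
  P = 130
  J = 29 − 130 (+66 from intervention) = -35
  G = -22 + 3·43 + 3·130 + 3·(-35) = 392

392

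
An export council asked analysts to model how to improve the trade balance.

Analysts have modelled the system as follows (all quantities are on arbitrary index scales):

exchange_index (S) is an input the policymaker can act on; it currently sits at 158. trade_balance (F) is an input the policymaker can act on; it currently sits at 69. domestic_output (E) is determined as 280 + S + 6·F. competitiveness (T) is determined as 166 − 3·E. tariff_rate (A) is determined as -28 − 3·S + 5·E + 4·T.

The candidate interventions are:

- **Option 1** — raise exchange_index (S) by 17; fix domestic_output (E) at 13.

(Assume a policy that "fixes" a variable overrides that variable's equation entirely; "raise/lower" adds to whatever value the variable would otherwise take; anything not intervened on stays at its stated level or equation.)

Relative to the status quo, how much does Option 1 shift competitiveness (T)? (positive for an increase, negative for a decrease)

Baseline:
  S = 158
  F = 69
  E = 280 + 158 + 6·69 = 852
  T = 166 − 3·852 = -2390
Option 1 (S + 17, E := 13):
  S = 158 + 17 = 175
  F = 69
  E = 13
  T = 166 − 3·13 = 127
Change in T: 127 − (-2390) = 2517

2517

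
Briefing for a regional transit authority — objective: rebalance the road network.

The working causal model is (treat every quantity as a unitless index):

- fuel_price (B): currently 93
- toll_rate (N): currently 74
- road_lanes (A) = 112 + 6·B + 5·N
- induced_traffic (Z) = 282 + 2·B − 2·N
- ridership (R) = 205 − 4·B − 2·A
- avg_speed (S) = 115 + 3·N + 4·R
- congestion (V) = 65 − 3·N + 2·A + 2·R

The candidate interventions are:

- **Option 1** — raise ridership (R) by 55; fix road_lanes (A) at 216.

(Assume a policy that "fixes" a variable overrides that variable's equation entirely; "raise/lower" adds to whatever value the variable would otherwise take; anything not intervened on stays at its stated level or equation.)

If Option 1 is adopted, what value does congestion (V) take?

Option 1 (R + 55, A := 216):
  B = 93
  N = 74
  A = 216
  R = 205 − 4·93 − 2·216 (+55 from intervention) = -544
  V = 65 − 3·74 + 2·216 + 2·(-544) = -813

-813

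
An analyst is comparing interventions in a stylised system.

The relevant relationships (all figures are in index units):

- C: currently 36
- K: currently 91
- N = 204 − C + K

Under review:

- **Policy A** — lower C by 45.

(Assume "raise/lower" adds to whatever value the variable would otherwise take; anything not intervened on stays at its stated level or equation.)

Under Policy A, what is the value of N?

304

Policy A (C − 45):
  C = 36 − 45 = -9
  K = 91
  N = 204 − (-9) + 91 = 304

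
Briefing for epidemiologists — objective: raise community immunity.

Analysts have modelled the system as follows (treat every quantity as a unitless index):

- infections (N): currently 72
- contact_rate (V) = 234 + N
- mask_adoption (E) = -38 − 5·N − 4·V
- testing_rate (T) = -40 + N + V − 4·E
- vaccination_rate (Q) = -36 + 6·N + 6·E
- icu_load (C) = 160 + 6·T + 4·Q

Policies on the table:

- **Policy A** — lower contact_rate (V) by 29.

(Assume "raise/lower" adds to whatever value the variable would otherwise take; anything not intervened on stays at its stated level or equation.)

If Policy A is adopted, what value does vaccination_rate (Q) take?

Policy A (V − 29):
  N = 72
  V = 234 + 72 (−29 from intervention) = 277
  E = -38 − 5·72 − 4·277 = -1506
  Q = -36 + 6·72 + 6·(-1506) = -8640

-8640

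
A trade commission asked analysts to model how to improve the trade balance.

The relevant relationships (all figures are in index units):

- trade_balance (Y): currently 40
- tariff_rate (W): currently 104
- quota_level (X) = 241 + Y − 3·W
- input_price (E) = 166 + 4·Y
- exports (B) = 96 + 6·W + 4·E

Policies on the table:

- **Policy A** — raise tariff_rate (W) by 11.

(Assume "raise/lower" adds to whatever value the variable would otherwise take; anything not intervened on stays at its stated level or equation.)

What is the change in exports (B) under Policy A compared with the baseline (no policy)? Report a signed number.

66

Baseline:
  Y = 40
  W = 104
  E = 166 + 4·40 = 326
  B = 96 + 6·104 + 4·326 = 2024
Policy A (W + 11):
  Y = 40
  W = 104 + 11 = 115
  E = 166 + 4·40 = 326
  B = 96 + 6·115 + 4·326 = 2090
Change in B: 2090 − 2024 = 66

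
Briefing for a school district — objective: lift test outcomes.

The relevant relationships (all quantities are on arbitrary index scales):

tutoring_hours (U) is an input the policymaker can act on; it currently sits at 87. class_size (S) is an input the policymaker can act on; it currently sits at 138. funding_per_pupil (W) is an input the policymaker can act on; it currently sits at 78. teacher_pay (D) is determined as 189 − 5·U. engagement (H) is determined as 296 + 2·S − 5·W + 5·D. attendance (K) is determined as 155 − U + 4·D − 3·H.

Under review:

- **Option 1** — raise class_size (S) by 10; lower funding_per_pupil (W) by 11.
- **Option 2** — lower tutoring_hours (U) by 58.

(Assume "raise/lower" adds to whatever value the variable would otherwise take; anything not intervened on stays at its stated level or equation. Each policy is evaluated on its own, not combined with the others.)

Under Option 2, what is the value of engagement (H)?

Option 2 (U − 58):
  U = 87 − 58 = 29
  S = 138
  W = 78
  D = 189 − 5·29 = 44
  H = 296 + 2·138 − 5·78 + 5·44 = 402

402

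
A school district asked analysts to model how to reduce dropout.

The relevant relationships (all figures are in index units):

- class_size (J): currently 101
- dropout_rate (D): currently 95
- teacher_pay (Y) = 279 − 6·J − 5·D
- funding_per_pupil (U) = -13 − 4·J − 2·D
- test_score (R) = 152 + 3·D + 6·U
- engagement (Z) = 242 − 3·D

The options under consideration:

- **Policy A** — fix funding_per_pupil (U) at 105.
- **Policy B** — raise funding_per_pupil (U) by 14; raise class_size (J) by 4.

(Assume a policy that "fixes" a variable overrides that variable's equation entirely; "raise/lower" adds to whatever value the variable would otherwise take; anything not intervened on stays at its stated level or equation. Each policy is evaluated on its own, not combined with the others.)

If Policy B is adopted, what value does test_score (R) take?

-3217

Policy B (U + 14, J + 4):
  J = 101 + 4 = 105
  D = 95
  U = -13 − 4·105 − 2·95 (+14 from intervention) = -609
  R = 152 + 3·95 + 6·(-609) = -3217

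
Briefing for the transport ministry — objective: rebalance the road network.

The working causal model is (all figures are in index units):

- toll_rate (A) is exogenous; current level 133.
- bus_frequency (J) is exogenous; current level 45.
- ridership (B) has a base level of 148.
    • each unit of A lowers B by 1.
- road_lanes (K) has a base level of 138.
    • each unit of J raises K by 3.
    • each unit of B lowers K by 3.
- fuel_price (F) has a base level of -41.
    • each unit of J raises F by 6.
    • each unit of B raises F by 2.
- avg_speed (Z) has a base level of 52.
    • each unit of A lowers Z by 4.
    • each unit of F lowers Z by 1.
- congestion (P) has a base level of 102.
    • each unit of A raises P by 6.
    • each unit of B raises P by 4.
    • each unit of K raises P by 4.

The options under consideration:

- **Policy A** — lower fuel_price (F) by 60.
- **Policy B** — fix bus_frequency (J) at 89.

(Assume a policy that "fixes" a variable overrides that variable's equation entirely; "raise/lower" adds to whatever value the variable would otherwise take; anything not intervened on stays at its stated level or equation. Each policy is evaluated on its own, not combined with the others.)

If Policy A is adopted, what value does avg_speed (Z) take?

-679

Policy A (F − 60):
  A = 133
  J = 45
  B = 148 − 133 = 15
  F = -41 + 6·45 + 2·15 (−60 from intervention) = 199
  Z = 52 − 4·133 − 199 = -679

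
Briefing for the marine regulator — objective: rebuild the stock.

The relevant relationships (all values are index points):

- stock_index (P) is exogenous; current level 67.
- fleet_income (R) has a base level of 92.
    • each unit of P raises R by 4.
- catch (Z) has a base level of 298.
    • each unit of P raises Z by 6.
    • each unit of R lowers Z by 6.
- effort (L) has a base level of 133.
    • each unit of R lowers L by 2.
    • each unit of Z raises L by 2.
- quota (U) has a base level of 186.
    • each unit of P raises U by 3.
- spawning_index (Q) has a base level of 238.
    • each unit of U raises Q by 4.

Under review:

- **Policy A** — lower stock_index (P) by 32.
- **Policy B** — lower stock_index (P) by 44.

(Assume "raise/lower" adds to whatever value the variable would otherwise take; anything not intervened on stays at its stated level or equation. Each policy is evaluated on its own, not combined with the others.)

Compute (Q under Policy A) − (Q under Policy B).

144

Policy A (P − 32):
  P = 67 − 32 = 35
  U = 186 + 3·35 = 291
  Q = 238 + 4·291 = 1402
Policy B (P − 44):
  P = 67 − 44 = 23
  U = 186 + 3·23 = 255
  Q = 238 + 4·255 = 1258
Q: 1402 − 1258 = 144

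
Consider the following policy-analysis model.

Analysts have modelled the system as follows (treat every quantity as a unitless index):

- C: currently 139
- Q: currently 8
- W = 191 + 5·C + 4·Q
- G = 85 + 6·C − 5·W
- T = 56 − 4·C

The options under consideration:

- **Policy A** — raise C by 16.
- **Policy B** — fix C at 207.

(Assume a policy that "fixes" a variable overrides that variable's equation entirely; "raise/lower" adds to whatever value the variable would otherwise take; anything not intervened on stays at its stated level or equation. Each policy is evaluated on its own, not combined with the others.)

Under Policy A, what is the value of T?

-564

Policy A (C + 16):
  C = 139 + 16 = 155
  T = 56 − 4·155 = -564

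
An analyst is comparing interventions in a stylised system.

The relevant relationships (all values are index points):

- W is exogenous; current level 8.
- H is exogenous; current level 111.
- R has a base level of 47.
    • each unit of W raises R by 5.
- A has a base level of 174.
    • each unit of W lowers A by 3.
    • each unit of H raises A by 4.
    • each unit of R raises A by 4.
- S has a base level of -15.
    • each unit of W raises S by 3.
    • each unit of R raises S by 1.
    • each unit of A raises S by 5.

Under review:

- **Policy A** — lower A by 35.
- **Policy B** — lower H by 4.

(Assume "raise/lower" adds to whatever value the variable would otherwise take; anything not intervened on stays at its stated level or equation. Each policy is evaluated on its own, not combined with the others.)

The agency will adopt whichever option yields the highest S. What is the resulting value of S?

4726

Policy A (A − 35):
  W = 8
  H = 111
  R = 47 + 5·8 = 87
  A = 174 − 3·8 + 4·111 + 4·87 (−35 from intervention) = 907
  S = -15 + 3·8 + 87 + 5·907 = 4631
Policy B (H − 4):
  W = 8
  H = 111 − 4 = 107
  R = 47 + 5·8 = 87
  A = 174 − 3·8 + 4·107 + 4·87 = 926
  S = -15 + 3·8 + 87 + 5·926 = 4726
Comparing — Policy A: S=4631, Policy B: S=4726. Highest is 4726 (Policy B).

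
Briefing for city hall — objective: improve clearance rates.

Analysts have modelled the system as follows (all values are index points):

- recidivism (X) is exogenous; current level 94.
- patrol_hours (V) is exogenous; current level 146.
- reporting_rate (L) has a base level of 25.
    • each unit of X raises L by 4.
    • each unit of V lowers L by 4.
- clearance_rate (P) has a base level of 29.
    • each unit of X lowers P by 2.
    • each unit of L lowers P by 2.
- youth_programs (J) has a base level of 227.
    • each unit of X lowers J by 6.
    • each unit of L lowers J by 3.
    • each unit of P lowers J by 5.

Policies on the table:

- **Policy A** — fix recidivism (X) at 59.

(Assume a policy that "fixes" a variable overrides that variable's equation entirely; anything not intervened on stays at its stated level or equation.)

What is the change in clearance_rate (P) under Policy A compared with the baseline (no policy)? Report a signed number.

Baseline:
  X = 94
  V = 146
  L = 25 + 4·94 − 4·146 = -183
  P = 29 − 2·94 − 2·(-183) = 207
Policy A (X := 59):
  X = 59
  V = 146
  L = 25 + 4·59 − 4·146 = -323
  P = 29 − 2·59 − 2·(-323) = 557
Change in P: 557 − 207 = 350

350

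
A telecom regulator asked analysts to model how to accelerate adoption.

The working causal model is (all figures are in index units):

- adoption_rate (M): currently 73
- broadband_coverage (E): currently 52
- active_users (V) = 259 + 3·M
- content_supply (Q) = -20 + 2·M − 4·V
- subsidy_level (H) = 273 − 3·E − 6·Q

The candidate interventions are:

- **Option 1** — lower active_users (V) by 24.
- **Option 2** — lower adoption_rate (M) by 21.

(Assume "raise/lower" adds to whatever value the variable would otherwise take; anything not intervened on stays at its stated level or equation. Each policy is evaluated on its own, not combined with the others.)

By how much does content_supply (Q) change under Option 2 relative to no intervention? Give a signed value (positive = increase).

210

Baseline:
  M = 73
  V = 259 + 3·73 = 478
  Q = -20 + 2·73 − 4·478 = -1786
Option 2 (M − 21):
  M = 73 − 21 = 52
  V = 259 + 3·52 = 415
  Q = -20 + 2·52 − 4·415 = -1576
Change in Q: -1576 − (-1786) = 210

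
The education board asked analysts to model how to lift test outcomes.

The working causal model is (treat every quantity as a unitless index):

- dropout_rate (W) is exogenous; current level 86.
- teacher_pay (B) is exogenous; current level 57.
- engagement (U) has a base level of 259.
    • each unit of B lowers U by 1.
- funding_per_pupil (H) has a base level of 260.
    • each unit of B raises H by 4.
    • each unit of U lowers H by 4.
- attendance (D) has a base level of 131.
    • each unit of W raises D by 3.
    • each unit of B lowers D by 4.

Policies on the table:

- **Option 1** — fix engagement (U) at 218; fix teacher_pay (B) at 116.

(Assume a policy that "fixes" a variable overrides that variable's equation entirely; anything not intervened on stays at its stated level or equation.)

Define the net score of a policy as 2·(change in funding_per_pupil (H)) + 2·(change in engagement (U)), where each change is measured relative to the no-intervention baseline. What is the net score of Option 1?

376

Baseline:
  B = 57
  U = 259 − 57 = 202
  H = 260 + 4·57 − 4·202 = -320
Option 1 (U := 218, B := 116):
  B = 116
  U = 218
  H = 260 + 4·116 − 4·218 = -148
ΔH = -148 − (-320) = 172; ΔU = 218 − 202 = 16
Score = 2·172 + 2·16 = 376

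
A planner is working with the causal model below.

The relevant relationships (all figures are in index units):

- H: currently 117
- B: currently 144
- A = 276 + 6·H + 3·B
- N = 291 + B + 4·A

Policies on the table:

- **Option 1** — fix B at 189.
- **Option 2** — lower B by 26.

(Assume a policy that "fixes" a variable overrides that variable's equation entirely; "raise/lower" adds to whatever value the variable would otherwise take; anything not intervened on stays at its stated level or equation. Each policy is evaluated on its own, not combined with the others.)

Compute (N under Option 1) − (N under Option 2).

Option 1 (B := 189):
  H = 117
  B = 189
  A = 276 + 6·117 + 3·189 = 1545
  N = 291 + 189 + 4·1545 = 6660
Option 2 (B − 26):
  H = 117
  B = 144 − 26 = 118
  A = 276 + 6·117 + 3·118 = 1332
  N = 291 + 118 + 4·1332 = 5737
N: 6660 − 5737 = 923

923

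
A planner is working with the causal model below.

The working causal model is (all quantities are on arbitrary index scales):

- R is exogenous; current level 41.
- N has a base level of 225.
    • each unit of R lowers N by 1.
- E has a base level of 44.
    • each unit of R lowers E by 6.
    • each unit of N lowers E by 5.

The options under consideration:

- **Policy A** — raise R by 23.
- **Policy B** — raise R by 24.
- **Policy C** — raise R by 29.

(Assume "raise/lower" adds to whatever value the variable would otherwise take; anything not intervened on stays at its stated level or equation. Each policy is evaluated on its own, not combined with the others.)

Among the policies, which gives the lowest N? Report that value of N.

155

Policy A (R + 23):
  R = 41 + 23 = 64
  N = 225 − 64 = 161
Policy B (R + 24):
  R = 41 + 24 = 65
  N = 225 − 65 = 160
Policy C (R + 29):
  R = 41 + 29 = 70
  N = 225 − 70 = 155
Comparing — Policy A: N=161, Policy B: N=160, Policy C: N=155. Lowest is 155 (Policy C).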